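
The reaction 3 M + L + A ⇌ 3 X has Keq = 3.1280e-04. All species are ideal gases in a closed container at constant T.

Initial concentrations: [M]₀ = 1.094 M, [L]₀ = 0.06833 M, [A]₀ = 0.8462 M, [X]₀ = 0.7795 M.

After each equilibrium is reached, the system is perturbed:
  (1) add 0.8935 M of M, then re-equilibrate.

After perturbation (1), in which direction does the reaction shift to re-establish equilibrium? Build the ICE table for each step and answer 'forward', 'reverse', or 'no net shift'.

Q₀ = 6.256 vs Keq = 3.1280e-04 ⇒ Q>K, reverse
Step 1:
                    M           L           A           X
  I             1.094     0.06833      0.8462      0.7795
  C            0.6961       0.232       0.232     -0.6961
  E              1.79      0.3003       1.078     0.08344
  solve Keq expr → x = -0.232; check Q = 3.1280e-04
Then add 0.8935 M of M.
Step 2:
                    M           L           A           X
  I             2.684      0.3003       1.078     0.08344
  C          -0.03768    -0.01256    -0.01256     0.03768
  E             2.646      0.2878       1.066      0.1211
  solve Keq expr → x = 0.01256; check Q = 3.1280e-04

Direction: forward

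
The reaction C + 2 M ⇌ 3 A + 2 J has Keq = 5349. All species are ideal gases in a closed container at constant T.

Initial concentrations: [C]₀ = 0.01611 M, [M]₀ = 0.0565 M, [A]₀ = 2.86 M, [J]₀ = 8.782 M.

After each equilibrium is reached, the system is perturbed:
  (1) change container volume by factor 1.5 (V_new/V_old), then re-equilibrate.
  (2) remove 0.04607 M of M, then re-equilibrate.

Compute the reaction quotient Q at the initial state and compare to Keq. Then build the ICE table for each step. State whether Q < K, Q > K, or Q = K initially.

Q₀ = 3.5083e+07 vs Keq = 5349 ⇒ Q>K, reverse
Step 1:
                   C          M          A          J
  init       0.01611     0.0565       2.86      8.782
  Δ           0.2748     0.5496    -0.8244    -0.5496
  eq          0.2909     0.6061      2.036      8.232
  solve Keq expr → x = -0.2748; check Q = 5349
Then change container volume by factor 1.5 (V_new/V_old).
Step 2:
                   C          M          A          J
  init        0.1939     0.4041      1.357      5.488
  Δ          -0.0343   -0.06861     0.1029    0.06861
  eq          0.1596     0.3355       1.46      5.557
  solve Keq expr → x = 0.0343; check Q = 5349
Then remove 0.04607 M of M.
Step 3:
                   C          M          A          J
  init        0.1596     0.2894       1.46      5.557
  Δ          0.01122    0.02245   -0.03367   -0.02245
  eq          0.1709     0.3118      1.426      5.534
  solve Keq expr → x = -0.01122; check Q = 5349

Q₀ = 3.5083e+07; Q > K (proceeds reverse)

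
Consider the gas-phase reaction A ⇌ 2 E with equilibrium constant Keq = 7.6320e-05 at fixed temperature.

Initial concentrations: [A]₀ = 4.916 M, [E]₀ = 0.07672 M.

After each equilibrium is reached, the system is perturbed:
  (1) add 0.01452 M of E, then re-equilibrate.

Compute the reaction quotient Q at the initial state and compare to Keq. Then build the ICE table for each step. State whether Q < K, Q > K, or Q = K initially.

Q₀ = 0.001197; Q > K (proceeds reverse)

Q₀ = 0.001197 vs Keq = 7.6320e-05 ⇒ Q>K, reverse
Step 1:
                  A         E
  I           4.916   0.07672
  C         0.02865  -0.05729
  E           4.945   0.01943
  solve Keq expr → x = -0.02865; check Q = 7.6320e-05
Then add 0.01452 M of E.
Step 2:
                  A         E
  I           4.945   0.03395
  C        0.007253  -0.01451
  E           4.952   0.01944
  solve Keq expr → x = -0.007253; check Q = 7.6320e-05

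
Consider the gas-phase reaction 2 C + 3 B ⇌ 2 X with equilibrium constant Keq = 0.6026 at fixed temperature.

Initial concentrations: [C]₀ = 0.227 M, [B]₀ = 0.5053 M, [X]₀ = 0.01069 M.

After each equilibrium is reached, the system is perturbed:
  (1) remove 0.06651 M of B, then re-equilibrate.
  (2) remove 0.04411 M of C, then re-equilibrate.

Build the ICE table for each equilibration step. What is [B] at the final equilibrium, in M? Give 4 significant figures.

[B]_eq = 0.4062 M

Q₀ = 0.01719 vs Keq = 0.6026 ⇒ Q<K, forward
Step 1:
                    C           B           X
  Initial       0.227      0.5053     0.01069
  Change     -0.03481    -0.05222     0.03481
  Equil        0.1922      0.4531      0.0455
  solve Keq expr → x = 0.01741; check Q = 0.6026
Then remove 0.06651 M of B.
Step 2:
                    C           B           X
  Initial      0.1922      0.3866      0.0455
  Change     0.006866      0.0103   -0.006866
  Equil        0.1991      0.3969     0.03863
  solve Keq expr → x = -0.003433; check Q = 0.6026
Then remove 0.04411 M of C.
Step 3:
                    C           B           X
  Initial      0.1549      0.3969     0.03863
  Change     0.006238    0.009357   -0.006238
  Equil        0.1612      0.4062      0.0324
  solve Keq expr → x = -0.003119; check Q = 0.6026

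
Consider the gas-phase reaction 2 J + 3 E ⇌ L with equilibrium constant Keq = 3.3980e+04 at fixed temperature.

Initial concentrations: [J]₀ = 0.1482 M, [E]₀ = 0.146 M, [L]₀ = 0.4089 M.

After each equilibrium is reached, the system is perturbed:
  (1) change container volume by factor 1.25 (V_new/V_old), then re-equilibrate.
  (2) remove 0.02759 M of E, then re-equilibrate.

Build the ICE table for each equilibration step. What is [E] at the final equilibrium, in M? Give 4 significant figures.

Q₀ = 5982 vs Keq = 3.3980e+04 ⇒ Q<K, forward
Step 1:
                    J           E           L
  I            0.1482       0.146      0.4089
  C          -0.03225    -0.04838     0.01613
  E            0.1159     0.09762       0.425
  solve Keq expr → x = 0.01613; check Q = 3.3980e+04
Then change container volume by factor 1.25 (V_new/V_old).
Step 2:
                    J           E           L
  I           0.09276      0.0781        0.34
  C           0.01214     0.01821   -0.006069
  E            0.1049      0.0963       0.334
  solve Keq expr → x = -0.006069; check Q = 3.3980e+04
Then remove 0.02759 M of E.
Step 3:
                    J           E           L
  I            0.1049     0.06871       0.334
  C           0.01314     0.01971   -0.006571
  E             0.118     0.08843      0.3274
  solve Keq expr → x = -0.006571; check Q = 3.3980e+04

[E]_eq = 0.08843 M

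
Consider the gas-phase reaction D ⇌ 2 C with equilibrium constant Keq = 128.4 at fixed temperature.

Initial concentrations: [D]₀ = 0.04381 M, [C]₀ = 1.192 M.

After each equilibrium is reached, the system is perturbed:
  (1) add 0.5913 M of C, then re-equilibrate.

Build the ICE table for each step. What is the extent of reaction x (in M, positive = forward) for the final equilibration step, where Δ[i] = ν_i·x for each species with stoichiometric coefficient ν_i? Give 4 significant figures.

x = -0.01351 M

Q₀ = 32.43 vs Keq = 128.4 ⇒ Q<K, forward
Step 1:
                   D          C
  init       0.04381      1.192
  Δ         -0.03154    0.06308
  eq         0.01227      1.255
  solve Keq expr → x = 0.03154; check Q = 128.4
Then add 0.5913 M of C.
Step 2:
                   D          C
  init       0.01227      1.846
  Δ          0.01351   -0.02702
  eq         0.02578      1.819
  solve Keq expr → x = -0.01351; check Q = 128.4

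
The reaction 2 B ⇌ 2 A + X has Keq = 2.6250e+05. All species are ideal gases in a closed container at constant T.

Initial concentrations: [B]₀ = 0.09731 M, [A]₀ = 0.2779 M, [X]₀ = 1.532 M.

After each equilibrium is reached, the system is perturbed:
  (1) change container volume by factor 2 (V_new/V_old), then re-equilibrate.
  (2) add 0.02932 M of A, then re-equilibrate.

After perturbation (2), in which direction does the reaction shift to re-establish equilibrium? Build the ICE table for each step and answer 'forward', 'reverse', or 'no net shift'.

Q₀ = 12.49 vs Keq = 2.6250e+05 ⇒ Q<K, forward
Step 1:
                    B           A           X
  I           0.09731      0.2779       1.532
  C          -0.09639     0.09639      0.0482
  E        9.1833e-04      0.3743        1.58
  solve Keq expr → x = 0.0482; check Q = 2.6250e+05
Then change container volume by factor 2 (V_new/V_old).
Step 2:
                    B           A           X
  I        4.5917e-04      0.1871      0.7901
  C       -1.3424e-04  1.3424e-04  6.7120e-05
  E        3.2493e-04      0.1873      0.7902
  solve Keq expr → x = 6.7120e-05; check Q = 2.6250e+05
Then add 0.02932 M of A.
Step 3:
                    B           A           X
  I        3.2493e-04      0.2166      0.7902
  C        5.0775e-05 -5.0775e-05 -2.5388e-05
  E        3.7570e-04      0.2165      0.7901
  solve Keq expr → x = -2.5388e-05; check Q = 2.6250e+05

Direction: reverse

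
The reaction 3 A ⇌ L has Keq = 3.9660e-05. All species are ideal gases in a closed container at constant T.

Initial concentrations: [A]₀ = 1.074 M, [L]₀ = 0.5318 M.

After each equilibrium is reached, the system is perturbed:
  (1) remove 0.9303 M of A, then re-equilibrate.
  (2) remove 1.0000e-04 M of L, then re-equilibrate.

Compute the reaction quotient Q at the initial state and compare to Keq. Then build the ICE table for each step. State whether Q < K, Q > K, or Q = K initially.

Q₀ = 0.4293 vs Keq = 3.9660e-05 ⇒ Q>K, reverse
Step 1:
                  A         L
  Initial     1.074    0.5318
  Change      1.593    -0.531
  Equil       2.667 7.5247e-04
  solve Keq expr → x = -0.531; check Q = 3.9660e-05
Then remove 0.9303 M of A.
Step 2:
                  A         L
  Initial     1.737 7.5247e-04
  Change   0.001632 -5.4409e-04
  Equil       1.738 2.0838e-04
  solve Keq expr → x = -5.4409e-04; check Q = 3.9660e-05
Then remove 1.0000e-04 M of L.
Step 3:
                  A         L
  Initial     1.738 1.0838e-04
  Change  -2.9968e-04 9.9892e-05
  Equil       1.738 2.0827e-04
  solve Keq expr → x = 9.9892e-05; check Q = 3.9660e-05

Q₀ = 0.4293; Q > K (proceeds reverse)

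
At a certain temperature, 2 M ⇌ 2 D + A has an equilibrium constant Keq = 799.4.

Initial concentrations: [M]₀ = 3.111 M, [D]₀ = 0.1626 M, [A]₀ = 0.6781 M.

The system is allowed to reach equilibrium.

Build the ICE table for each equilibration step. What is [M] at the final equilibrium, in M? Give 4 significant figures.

Q₀ = 0.001852 vs Keq = 799.4 ⇒ Q<K, forward
Step 1:
                    M           D           A
  I             3.111      0.1626      0.6781
  C            -2.949       2.949       1.475
  E            0.1615       3.112       2.153
  solve Keq expr → x = 1.475; check Q = 799.4

[M]_eq = 0.1615 M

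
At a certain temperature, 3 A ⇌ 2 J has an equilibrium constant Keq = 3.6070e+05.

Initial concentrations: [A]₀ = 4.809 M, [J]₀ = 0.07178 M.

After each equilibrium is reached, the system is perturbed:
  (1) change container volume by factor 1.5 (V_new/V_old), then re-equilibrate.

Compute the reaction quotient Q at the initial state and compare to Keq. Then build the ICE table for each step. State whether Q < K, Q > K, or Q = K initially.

Q₀ = 4.6328e-05; Q < K (proceeds forward)

Q₀ = 4.6328e-05 vs Keq = 3.6070e+05 ⇒ Q<K, forward
Step 1:
                  A         J
  init        4.809   0.07178
  Δ          -4.778     3.185
  eq        0.03087     3.257
  solve Keq expr → x = 1.593; check Q = 3.6070e+05
Then change container volume by factor 1.5 (V_new/V_old).
Step 2:
                  A         J
  init      0.02058     2.171
  Δ        0.002964 -0.001976
  eq        0.02354     2.169
  solve Keq expr → x = -9.8792e-04; check Q = 3.6070e+05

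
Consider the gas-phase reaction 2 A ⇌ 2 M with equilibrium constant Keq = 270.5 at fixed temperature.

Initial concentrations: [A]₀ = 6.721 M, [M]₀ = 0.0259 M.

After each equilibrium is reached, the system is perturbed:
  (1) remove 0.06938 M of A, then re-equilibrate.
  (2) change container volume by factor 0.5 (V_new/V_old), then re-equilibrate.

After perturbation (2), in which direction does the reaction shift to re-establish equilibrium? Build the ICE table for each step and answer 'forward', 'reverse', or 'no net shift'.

Direction: no net shift

Q₀ = 1.4850e-05 vs Keq = 270.5 ⇒ Q<K, forward
Step 1:
                    A           M
  I             6.721      0.0259
  C            -6.334       6.334
  E            0.3867        6.36
  solve Keq expr → x = 3.167; check Q = 270.5
Then remove 0.06938 M of A.
Step 2:
                    A           M
  I            0.3173        6.36
  C            0.0654     -0.0654
  E            0.3827       6.295
  solve Keq expr → x = -0.0327; check Q = 270.5
Then change container volume by factor 0.5 (V_new/V_old).
Step 3:
                    A           M
  I            0.7655       12.59
  C                 0           0
  E            0.7655       12.59
  solve Keq expr → x = 0; check Q = 270.5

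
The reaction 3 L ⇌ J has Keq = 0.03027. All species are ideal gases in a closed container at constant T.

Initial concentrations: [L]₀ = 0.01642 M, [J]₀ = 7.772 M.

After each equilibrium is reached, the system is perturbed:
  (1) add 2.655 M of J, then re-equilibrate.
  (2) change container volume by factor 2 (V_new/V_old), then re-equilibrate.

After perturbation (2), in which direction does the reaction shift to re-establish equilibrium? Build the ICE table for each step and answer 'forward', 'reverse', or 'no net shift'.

Q₀ = 1.7556e+06 vs Keq = 0.03027 ⇒ Q>K, reverse
Step 1:
                    L           J
  I           0.01642       7.772
  C             5.765      -1.922
  E             5.782        5.85
  solve Keq expr → x = -1.922; check Q = 0.03027
Then add 2.655 M of J.
Step 2:
                    L           J
  I             5.782       8.505
  C             0.707     -0.2357
  E             6.489        8.27
  solve Keq expr → x = -0.2357; check Q = 0.03027
Then change container volume by factor 2 (V_new/V_old).
Step 3:
                    L           J
  I             3.244       4.135
  C             1.664     -0.5548
  E             4.909        3.58
  solve Keq expr → x = -0.5548; check Q = 0.03027

Direction: reverse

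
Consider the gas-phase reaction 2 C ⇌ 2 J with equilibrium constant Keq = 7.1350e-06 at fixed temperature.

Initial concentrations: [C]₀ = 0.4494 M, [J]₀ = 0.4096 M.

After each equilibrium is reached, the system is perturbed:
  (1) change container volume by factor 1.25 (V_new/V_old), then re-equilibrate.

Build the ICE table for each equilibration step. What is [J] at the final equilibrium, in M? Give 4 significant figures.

Q₀ = 0.8307 vs Keq = 7.1350e-06 ⇒ Q>K, reverse
Step 1:
                  C         J
  I          0.4494    0.4096
  C          0.4073   -0.4073
  E          0.8567  0.002288
  solve Keq expr → x = -0.2037; check Q = 7.1350e-06
Then change container volume by factor 1.25 (V_new/V_old).
Step 2:
                  C         J
  I          0.6854  0.001831
  C               0         0
  E          0.6854  0.001831
  solve Keq expr → x = 0; check Q = 7.1350e-06

[J]_eq = 0.001831 M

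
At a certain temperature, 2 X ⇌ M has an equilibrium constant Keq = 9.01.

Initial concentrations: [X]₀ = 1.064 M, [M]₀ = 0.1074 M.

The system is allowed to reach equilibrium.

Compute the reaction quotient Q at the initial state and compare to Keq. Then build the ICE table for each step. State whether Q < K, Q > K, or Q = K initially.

Q₀ = 0.09487; Q < K (proceeds forward)

Q₀ = 0.09487 vs Keq = 9.01 ⇒ Q<K, forward
Step 1:
                   X          M
  I            1.064     0.1074
  C          -0.8239      0.412
  E           0.2401     0.5194
  solve Keq expr → x = 0.412; check Q = 9.01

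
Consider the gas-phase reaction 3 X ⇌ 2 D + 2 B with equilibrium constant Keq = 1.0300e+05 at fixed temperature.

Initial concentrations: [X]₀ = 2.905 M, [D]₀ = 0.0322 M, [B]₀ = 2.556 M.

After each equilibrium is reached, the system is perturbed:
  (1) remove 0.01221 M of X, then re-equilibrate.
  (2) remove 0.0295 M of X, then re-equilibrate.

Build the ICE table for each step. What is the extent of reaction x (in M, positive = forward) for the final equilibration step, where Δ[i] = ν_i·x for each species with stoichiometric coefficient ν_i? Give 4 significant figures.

x = -0.009552 M

Q₀ = 2.7631e-04 vs Keq = 1.0300e+05 ⇒ Q<K, forward
Step 1:
                   X          D          B
  init         2.905     0.0322      2.556
  Δ           -2.816      1.878      1.878
  eq         0.08862       1.91      4.434
  solve Keq expr → x = 0.9388; check Q = 1.0300e+05
Then remove 0.01221 M of X.
Step 2:
                   X          D          B
  init       0.07641       1.91      4.434
  Δ          0.01186  -0.007907  -0.007907
  eq         0.08827      1.902      4.426
  solve Keq expr → x = -0.003953; check Q = 1.0300e+05
Then remove 0.0295 M of X.
Step 3:
                   X          D          B
  init       0.05877      1.902      4.426
  Δ          0.02866    -0.0191    -0.0191
  eq         0.08743      1.883      4.407
  solve Keq expr → x = -0.009552; check Q = 1.0300e+05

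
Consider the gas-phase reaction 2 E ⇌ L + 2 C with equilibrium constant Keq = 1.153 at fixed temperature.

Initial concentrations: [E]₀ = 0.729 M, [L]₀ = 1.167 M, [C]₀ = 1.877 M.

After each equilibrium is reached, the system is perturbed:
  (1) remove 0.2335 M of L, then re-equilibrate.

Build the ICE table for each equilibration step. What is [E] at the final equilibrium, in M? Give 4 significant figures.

[E]_eq = 1.151 M

Q₀ = 7.736 vs Keq = 1.153 ⇒ Q>K, reverse
Step 1:
                    E           L           C
  Initial       0.729       1.167       1.877
  Change       0.4996     -0.2498     -0.4996
  Equil         1.229      0.9172       1.377
  solve Keq expr → x = -0.2498; check Q = 1.153
Then remove 0.2335 M of L.
Step 2:
                    E           L           C
  Initial       1.229      0.6837       1.377
  Change      -0.0772      0.0386      0.0772
  Equil         1.151      0.7223       1.455
  solve Keq expr → x = 0.0386; check Q = 1.153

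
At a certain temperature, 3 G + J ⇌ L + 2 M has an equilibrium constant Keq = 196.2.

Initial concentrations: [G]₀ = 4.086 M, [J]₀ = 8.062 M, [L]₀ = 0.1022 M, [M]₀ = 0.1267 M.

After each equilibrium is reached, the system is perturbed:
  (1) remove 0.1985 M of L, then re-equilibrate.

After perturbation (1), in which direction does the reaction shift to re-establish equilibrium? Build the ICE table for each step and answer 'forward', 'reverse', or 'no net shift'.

Q₀ = 2.9831e-06 vs Keq = 196.2 ⇒ Q<K, forward
Step 1:
                  G         J         L         M
  I           4.086     8.062    0.1022    0.1267
  C          -3.888    -1.296     1.296     2.592
  E          0.1982     6.766     1.398     2.719
  solve Keq expr → x = 1.296; check Q = 196.2
Then remove 0.1985 M of L.
Step 2:
                  G         J         L         M
  I          0.1982     6.766       1.2     2.719
  C        -0.00938 -0.003127  0.003127  0.006253
  E          0.1888     6.763     1.203     2.725
  solve Keq expr → x = 0.003127; check Q = 196.2

Direction: forward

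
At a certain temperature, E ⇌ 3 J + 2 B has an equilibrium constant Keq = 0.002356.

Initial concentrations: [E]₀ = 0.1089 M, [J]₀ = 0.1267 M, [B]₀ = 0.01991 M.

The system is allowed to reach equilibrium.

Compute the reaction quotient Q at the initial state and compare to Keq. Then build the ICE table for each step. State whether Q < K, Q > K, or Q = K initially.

Q₀ = 7.4036e-06 vs Keq = 0.002356 ⇒ Q<K, forward
Step 1:
                    E           J           B
  Initial      0.1089      0.1267     0.01991
  Change     -0.04088      0.1226     0.08176
  Equil       0.06802      0.2493      0.1017
  solve Keq expr → x = 0.04088; check Q = 0.002356

Q₀ = 7.4036e-06; Q < K (proceeds forward)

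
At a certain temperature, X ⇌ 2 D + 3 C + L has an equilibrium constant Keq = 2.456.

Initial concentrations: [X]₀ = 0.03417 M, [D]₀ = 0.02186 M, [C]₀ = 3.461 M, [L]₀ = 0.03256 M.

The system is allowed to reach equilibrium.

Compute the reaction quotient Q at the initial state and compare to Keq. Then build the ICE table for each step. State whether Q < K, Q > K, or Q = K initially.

Q₀ = 0.01888; Q < K (proceeds forward)

Q₀ = 0.01888 vs Keq = 2.456 ⇒ Q<K, forward
Step 1:
                   X          D          C          L
  Initial    0.03417    0.02186      3.461    0.03256
  Change    -0.02767    0.05533      0.083    0.02767
  Equil     0.006504    0.07719      3.544    0.06023
  solve Keq expr → x = 0.02767; check Q = 2.456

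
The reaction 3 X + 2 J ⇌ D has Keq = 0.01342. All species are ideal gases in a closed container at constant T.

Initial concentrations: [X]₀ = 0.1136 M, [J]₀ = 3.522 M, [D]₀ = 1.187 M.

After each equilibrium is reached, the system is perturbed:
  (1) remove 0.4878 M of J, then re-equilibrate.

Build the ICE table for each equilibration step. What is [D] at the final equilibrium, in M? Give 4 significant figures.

[D]_eq = 0.7223 M

Q₀ = 65.27 vs Keq = 0.01342 ⇒ Q>K, reverse
Step 1:
                   X          J          D
  Initial     0.1136      3.522      1.187
  Change       1.311     0.8741     -0.437
  Equil        1.425      4.396       0.75
  solve Keq expr → x = -0.437; check Q = 0.01342
Then remove 0.4878 M of J.
Step 2:
                   X          J          D
  Initial      1.425      3.908       0.75
  Change     0.08288    0.05525   -0.02763
  Equil        1.508      3.964     0.7223
  solve Keq expr → x = -0.02763; check Q = 0.01342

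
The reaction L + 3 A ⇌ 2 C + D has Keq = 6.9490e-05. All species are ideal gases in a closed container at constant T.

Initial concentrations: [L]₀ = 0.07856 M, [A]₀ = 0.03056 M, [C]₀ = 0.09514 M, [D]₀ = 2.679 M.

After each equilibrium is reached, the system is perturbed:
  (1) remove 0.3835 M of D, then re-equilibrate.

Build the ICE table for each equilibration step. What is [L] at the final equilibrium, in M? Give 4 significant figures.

[L]_eq = 0.1261 M

Q₀ = 1.0815e+04 vs Keq = 6.9490e-05 ⇒ Q>K, reverse
Step 1:
                  L         A         C         D
  I         0.07856   0.03056   0.09514     2.679
  C          0.0475    0.1425  -0.09501   -0.0475
  E          0.1261    0.1731 1.3137e-04     2.631
  solve Keq expr → x = -0.0475; check Q = 6.9490e-05
Then remove 0.3835 M of D.
Step 2:
                  L         A         C         D
  I          0.1261    0.1731 1.3137e-04     2.248
  C       -5.3708e-06 -1.6112e-05 1.0742e-05 5.3708e-06
  E          0.1261    0.1731 1.4211e-04     2.248
  solve Keq expr → x = 5.3708e-06; check Q = 6.9490e-05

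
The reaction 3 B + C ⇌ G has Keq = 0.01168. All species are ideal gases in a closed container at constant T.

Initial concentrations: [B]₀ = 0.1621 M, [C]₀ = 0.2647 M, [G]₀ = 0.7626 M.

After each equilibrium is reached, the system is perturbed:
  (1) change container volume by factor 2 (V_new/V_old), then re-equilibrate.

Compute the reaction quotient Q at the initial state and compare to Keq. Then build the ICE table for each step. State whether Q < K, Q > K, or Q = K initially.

Q₀ = 676.4; Q > K (proceeds reverse)

Q₀ = 676.4 vs Keq = 0.01168 ⇒ Q>K, reverse
Step 1:
                  B         C         G
  init       0.1621    0.2647    0.7626
  Δ           1.973    0.6577   -0.6577
  eq          2.135    0.9224    0.1049
  solve Keq expr → x = -0.6577; check Q = 0.01168
Then change container volume by factor 2 (V_new/V_old).
Step 2:
                  B         C         G
  init        1.068    0.4612   0.05244
  Δ          0.1272   0.04241  -0.04241
  eq          1.195    0.5036   0.01003
  solve Keq expr → x = -0.04241; check Q = 0.01168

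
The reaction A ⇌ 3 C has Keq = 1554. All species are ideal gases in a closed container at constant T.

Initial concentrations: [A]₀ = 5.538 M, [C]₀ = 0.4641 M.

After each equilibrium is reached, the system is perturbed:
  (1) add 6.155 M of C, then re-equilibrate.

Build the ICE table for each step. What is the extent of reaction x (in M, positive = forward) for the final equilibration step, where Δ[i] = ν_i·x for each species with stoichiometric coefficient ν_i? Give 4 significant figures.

x = -1.116 M

Q₀ = 0.01805 vs Keq = 1554 ⇒ Q<K, forward
Step 1:
                  A         C
  Initial     5.538    0.4641
  Change     -4.151     12.45
  Equil       1.387     12.92
  solve Keq expr → x = 4.151; check Q = 1554
Then add 6.155 M of C.
Step 2:
                  A         C
  Initial     1.387     19.07
  Change      1.116    -3.347
  Equil       2.502     15.73
  solve Keq expr → x = -1.116; check Q = 1554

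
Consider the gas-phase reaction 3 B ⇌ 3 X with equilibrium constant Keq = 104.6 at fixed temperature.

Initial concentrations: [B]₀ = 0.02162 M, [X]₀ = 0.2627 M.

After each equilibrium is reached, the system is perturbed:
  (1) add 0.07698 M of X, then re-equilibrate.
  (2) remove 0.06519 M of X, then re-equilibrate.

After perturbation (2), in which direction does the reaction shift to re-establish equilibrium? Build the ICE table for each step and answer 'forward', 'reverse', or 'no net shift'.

Direction: forward

Q₀ = 1794 vs Keq = 104.6 ⇒ Q>K, reverse
Step 1:
                   B          X
  Initial    0.02162     0.2627
  Change     0.02816   -0.02816
  Equil      0.04978     0.2345
  solve Keq expr → x = -0.009386; check Q = 104.6
Then add 0.07698 M of X.
Step 2:
                   B          X
  Initial    0.04978     0.3115
  Change     0.01348   -0.01348
  Equil      0.06326      0.298
  solve Keq expr → x = -0.004493; check Q = 104.6
Then remove 0.06519 M of X.
Step 3:
                   B          X
  Initial    0.06326     0.2329
  Change    -0.01141    0.01141
  Equil      0.05184     0.2443
  solve Keq expr → x = 0.003804; check Q = 104.6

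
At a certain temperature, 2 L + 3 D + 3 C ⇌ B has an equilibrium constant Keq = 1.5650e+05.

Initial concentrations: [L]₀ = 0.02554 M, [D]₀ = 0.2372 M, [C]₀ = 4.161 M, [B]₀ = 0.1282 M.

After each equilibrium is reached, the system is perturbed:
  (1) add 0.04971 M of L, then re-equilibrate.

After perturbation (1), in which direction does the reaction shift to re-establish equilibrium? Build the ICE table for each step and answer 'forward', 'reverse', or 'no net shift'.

Direction: forward

Q₀ = 204.4 vs Keq = 1.5650e+05 ⇒ Q<K, forward
Step 1:
                  L         D         C         B
  Initial   0.02554    0.2372     4.161    0.1282
  Change   -0.02428  -0.03643  -0.03643   0.01214
  Equil    0.001257    0.2008     4.125    0.1403
  solve Keq expr → x = 0.01214; check Q = 1.5650e+05
Then add 0.04971 M of L.
Step 2:
                  L         D         C         B
  Initial   0.05097    0.2008     4.125    0.1403
  Change   -0.04824  -0.07235  -0.07235   0.02412
  Equil    0.002731    0.1284     4.052    0.1645
  solve Keq expr → x = 0.02412; check Q = 1.5650e+05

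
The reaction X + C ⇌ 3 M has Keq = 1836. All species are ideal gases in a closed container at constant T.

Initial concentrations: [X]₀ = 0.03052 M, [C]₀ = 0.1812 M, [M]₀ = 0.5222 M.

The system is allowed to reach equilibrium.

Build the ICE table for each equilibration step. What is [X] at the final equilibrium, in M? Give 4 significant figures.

[X]_eq = 8.2123e-04 M

Q₀ = 25.75 vs Keq = 1836 ⇒ Q<K, forward
Step 1:
                   X          C          M
  init       0.03052     0.1812     0.5222
  Δ          -0.0297    -0.0297     0.0891
  eq      8.2123e-04     0.1515     0.6113
  solve Keq expr → x = 0.0297; check Q = 1836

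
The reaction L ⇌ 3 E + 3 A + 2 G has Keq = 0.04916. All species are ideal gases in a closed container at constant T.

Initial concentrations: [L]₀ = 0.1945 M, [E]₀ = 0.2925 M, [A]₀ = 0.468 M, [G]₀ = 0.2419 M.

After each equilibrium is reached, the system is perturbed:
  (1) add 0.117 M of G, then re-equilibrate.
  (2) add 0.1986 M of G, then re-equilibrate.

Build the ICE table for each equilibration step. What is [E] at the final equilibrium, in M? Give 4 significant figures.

Q₀ = 7.7173e-04 vs Keq = 0.04916 ⇒ Q<K, forward
Step 1:
                  L         E         A         G
  Initial    0.1945    0.2925     0.468    0.2419
  Change    -0.0712    0.2136    0.2136    0.1424
  Equil      0.1233    0.5061    0.6816    0.3843
  solve Keq expr → x = 0.0712; check Q = 0.04916
Then add 0.117 M of G.
Step 2:
                  L         E         A         G
  Initial    0.1233    0.5061    0.6816    0.5013
  Change    0.01111  -0.03332  -0.03332  -0.02221
  Equil      0.1344    0.4728    0.6483    0.4791
  solve Keq expr → x = -0.01111; check Q = 0.04916
Then add 0.1986 M of G.
Step 3:
                  L         E         A         G
  Initial    0.1344    0.4728    0.6483    0.6777
  Change    0.01462  -0.04385  -0.04385  -0.02924
  Equil       0.149    0.4289    0.6044    0.6484
  solve Keq expr → x = -0.01462; check Q = 0.04916

[E]_eq = 0.4289 M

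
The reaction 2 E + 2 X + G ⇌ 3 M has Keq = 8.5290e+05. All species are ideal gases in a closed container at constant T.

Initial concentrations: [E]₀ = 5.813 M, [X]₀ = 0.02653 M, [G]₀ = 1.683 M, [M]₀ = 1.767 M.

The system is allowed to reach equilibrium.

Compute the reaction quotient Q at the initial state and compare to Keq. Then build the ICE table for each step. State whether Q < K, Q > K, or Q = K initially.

Q₀ = 137.8 vs Keq = 8.5290e+05 ⇒ Q<K, forward
Step 1:
                   E          X          G          M
  Initial      5.813    0.02653      1.683      1.767
  Change    -0.02618   -0.02618   -0.01309    0.03927
  Equil        5.787 3.5151e-04       1.67      1.806
  solve Keq expr → x = 0.01309; check Q = 8.5290e+05

Q₀ = 137.8; Q < K (proceeds forward)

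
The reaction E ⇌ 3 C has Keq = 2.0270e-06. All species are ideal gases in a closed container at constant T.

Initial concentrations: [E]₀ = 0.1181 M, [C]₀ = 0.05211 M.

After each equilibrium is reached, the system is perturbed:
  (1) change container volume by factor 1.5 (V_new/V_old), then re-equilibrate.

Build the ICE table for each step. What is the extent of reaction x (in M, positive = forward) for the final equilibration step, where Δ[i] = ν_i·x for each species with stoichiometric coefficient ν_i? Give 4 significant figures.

Q₀ = 0.001198 vs Keq = 2.0270e-06 ⇒ Q>K, reverse
Step 1:
                  E         C
  Initial    0.1181   0.05211
  Change    0.01521  -0.04564
  Equil      0.1333  0.006465
  solve Keq expr → x = -0.01521; check Q = 2.0270e-06
Then change container volume by factor 1.5 (V_new/V_old).
Step 2:
                  E         C
  Initial   0.08888   0.00431
  Change  -4.4278e-04  0.001328
  Equil     0.08843  0.005638
  solve Keq expr → x = 4.4278e-04; check Q = 2.0270e-06

x = 4.4278e-04 M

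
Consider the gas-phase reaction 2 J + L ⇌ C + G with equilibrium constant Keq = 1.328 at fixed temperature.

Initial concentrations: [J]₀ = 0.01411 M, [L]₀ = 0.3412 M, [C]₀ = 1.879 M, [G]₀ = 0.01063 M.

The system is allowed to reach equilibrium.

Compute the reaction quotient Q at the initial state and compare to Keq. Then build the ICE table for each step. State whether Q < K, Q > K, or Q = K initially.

Q₀ = 294 vs Keq = 1.328 ⇒ Q>K, reverse
Step 1:
                  J         L         C         G
  Initial   0.01411    0.3412     1.879   0.01063
  Change    0.02066   0.01033  -0.01033  -0.01033
  Equil     0.03477    0.3515     1.869 3.0195e-04
  solve Keq expr → x = -0.01033; check Q = 1.328

Q₀ = 294; Q > K (proceeds reverse)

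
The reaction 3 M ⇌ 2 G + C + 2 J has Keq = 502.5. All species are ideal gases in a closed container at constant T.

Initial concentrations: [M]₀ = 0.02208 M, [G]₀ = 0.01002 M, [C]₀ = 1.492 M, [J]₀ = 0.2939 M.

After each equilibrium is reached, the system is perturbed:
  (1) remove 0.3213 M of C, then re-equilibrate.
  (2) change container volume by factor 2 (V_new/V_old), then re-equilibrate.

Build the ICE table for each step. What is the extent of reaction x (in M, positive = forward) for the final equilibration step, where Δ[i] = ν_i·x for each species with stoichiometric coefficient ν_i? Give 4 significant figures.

x = 2.7079e-04 M

Q₀ = 1.202 vs Keq = 502.5 ⇒ Q<K, forward
Step 1:
                   M          G          C          J
  I          0.02208    0.01002      1.492     0.2939
  C         -0.01705    0.01137   0.005684    0.01137
  E         0.005027    0.02139      1.498     0.3053
  solve Keq expr → x = 0.005684; check Q = 502.5
Then remove 0.3213 M of C.
Step 2:
                   M          G          C          J
  I         0.005027    0.02139      1.176     0.3053
  C       -3.5235e-04 2.3490e-04 1.1745e-04 2.3490e-04
  E         0.004675    0.02162      1.177     0.3055
  solve Keq expr → x = 1.1745e-04; check Q = 502.5
Then change container volume by factor 2 (V_new/V_old).
Step 3:
                   M          G          C          J
  I         0.002337    0.01081     0.5883     0.1528
  C       -8.1236e-04 5.4157e-04 2.7079e-04 5.4157e-04
  E         0.001525    0.01135     0.5885     0.1533
  solve Keq expr → x = 2.7079e-04; check Q = 502.5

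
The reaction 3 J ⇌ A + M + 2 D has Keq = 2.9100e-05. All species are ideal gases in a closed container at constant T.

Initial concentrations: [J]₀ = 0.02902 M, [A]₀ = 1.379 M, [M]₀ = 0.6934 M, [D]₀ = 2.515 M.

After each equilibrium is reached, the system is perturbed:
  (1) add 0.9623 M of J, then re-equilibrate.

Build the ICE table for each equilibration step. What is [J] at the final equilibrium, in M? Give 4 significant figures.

[J]_eq = 3.069 M

Q₀ = 2.4748e+05 vs Keq = 2.9100e-05 ⇒ Q>K, reverse
Step 1:
                   J          A          M          D
  init       0.02902      1.379     0.6934      2.515
  Δ            2.079    -0.6931    -0.6931     -1.386
  eq           2.108     0.6859 3.1200e-04      1.129
  solve Keq expr → x = -0.6931; check Q = 2.9100e-05
Then add 0.9623 M of J.
Step 2:
                   J          A          M          D
  init         3.071     0.6859 3.1200e-04      1.129
  Δ        -0.001941 6.4697e-04 6.4697e-04   0.001294
  eq           3.069     0.6866 9.5897e-04       1.13
  solve Keq expr → x = 6.4697e-04; check Q = 2.9100e-05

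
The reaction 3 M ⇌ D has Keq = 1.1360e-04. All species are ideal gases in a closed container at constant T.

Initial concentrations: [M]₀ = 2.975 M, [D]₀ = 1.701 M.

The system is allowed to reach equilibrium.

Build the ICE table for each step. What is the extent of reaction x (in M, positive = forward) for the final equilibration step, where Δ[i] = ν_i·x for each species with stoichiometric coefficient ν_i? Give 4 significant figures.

Q₀ = 0.0646 vs Keq = 1.1360e-04 ⇒ Q>K, reverse
Step 1:
                   M          D
  I            2.975      1.701
  C            4.934     -1.645
  E            7.909    0.05621
  solve Keq expr → x = -1.645; check Q = 1.1360e-04

x = -1.645 M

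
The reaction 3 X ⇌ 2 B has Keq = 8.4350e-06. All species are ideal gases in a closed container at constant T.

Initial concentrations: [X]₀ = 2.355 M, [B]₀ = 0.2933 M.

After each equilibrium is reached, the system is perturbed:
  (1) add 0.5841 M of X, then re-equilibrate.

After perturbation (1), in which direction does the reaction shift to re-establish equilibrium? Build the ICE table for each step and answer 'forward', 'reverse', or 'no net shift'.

Q₀ = 0.006586 vs Keq = 8.4350e-06 ⇒ Q>K, reverse
Step 1:
                    X           B
  Initial       2.355      0.2933
  Change       0.4198     -0.2799
  Equil         2.775     0.01342
  solve Keq expr → x = -0.1399; check Q = 8.4350e-06
Then add 0.5841 M of X.
Step 2:
                    X           B
  Initial       3.359     0.01342
  Change    -0.006603    0.004402
  Equil         3.352     0.01783
  solve Keq expr → x = 0.002201; check Q = 8.4350e-06

Direction: forward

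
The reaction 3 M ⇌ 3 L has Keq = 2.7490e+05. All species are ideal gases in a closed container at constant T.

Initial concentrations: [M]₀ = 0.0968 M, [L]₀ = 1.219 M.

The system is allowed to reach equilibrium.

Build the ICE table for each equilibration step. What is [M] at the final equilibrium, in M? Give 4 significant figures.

Q₀ = 1997 vs Keq = 2.7490e+05 ⇒ Q<K, forward
Step 1:
                    M           L
  Initial      0.0968       1.219
  Change     -0.07687     0.07687
  Equil       0.01993       1.296
  solve Keq expr → x = 0.02562; check Q = 2.7490e+05

[M]_eq = 0.01993 M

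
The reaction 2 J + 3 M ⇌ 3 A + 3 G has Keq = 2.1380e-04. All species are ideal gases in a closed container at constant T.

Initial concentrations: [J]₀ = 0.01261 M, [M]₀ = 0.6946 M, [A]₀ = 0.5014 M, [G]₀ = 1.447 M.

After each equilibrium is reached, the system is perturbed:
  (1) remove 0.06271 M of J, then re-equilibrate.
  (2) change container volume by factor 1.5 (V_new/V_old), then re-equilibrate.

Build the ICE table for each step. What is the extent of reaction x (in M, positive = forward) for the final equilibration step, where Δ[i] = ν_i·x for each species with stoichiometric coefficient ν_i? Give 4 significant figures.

x = 8.4664e-04 M

Q₀ = 7167 vs Keq = 2.1380e-04 ⇒ Q>K, reverse
Step 1:
                  J         M         A         G
  init      0.01261    0.6946    0.5014     1.447
  Δ          0.3119    0.4679   -0.4679   -0.4679
  eq         0.3245     1.162   0.03353    0.9791
  solve Keq expr → x = -0.156; check Q = 2.1380e-04
Then remove 0.06271 M of J.
Step 2:
                  J         M         A         G
  init       0.2618     1.162   0.03353    0.9791
  Δ        0.002699  0.004048 -0.004048 -0.004048
  eq         0.2645     1.167   0.02948    0.9751
  solve Keq expr → x = -0.001349; check Q = 2.1380e-04
Then change container volume by factor 1.5 (V_new/V_old).
Step 3:
                  J         M         A         G
  init       0.1763    0.7777   0.01965    0.6501
  Δ       -0.001693  -0.00254   0.00254   0.00254
  eq         0.1747    0.7751   0.02219    0.6526
  solve Keq expr → x = 8.4664e-04; check Q = 2.1380e-04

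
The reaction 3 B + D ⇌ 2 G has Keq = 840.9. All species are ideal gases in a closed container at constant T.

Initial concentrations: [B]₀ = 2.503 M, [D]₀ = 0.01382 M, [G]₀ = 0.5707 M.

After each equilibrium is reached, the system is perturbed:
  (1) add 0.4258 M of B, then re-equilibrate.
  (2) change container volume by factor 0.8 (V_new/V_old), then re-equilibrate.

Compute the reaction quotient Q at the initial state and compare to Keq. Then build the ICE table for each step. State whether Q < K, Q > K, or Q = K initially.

Q₀ = 1.503; Q < K (proceeds forward)

Q₀ = 1.503 vs Keq = 840.9 ⇒ Q<K, forward
Step 1:
                    B           D           G
  I             2.503     0.01382      0.5707
  C          -0.04137    -0.01379     0.02758
  E             2.462  2.8537e-05      0.5983
  solve Keq expr → x = 0.01379; check Q = 840.9
Then add 0.4258 M of B.
Step 2:
                    B           D           G
  I             2.887  2.8537e-05      0.5983
  C       -3.2558e-05 -1.0853e-05  2.1705e-05
  E             2.887  1.7684e-05      0.5983
  solve Keq expr → x = 1.0853e-05; check Q = 840.9
Then change container volume by factor 0.8 (V_new/V_old).
Step 3:
                    B           D           G
  I             3.609  2.2105e-05      0.7479
  C       -2.3871e-05 -7.9570e-06  1.5914e-05
  E             3.609  1.4148e-05      0.7479
  solve Keq expr → x = 7.9570e-06; check Q = 840.9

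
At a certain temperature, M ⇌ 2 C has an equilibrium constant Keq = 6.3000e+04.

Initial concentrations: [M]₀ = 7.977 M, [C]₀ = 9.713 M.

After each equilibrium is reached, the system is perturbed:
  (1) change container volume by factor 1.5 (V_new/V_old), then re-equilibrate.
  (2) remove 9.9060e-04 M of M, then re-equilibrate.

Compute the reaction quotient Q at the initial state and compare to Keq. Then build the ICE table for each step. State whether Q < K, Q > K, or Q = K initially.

Q₀ = 11.83 vs Keq = 6.3000e+04 ⇒ Q<K, forward
Step 1:
                    M           C
  init          7.977       9.713
  Δ            -7.967       15.93
  eq          0.01044       25.65
  solve Keq expr → x = 7.967; check Q = 6.3000e+04
Then change container volume by factor 1.5 (V_new/V_old).
Step 2:
                    M           C
  init        0.00696        17.1
  Δ         -0.002317    0.004635
  eq         0.004643        17.1
  solve Keq expr → x = 0.002317; check Q = 6.3000e+04
Then remove 9.9060e-04 M of M.
Step 3:
                    M           C
  init       0.003652        17.1
  Δ        9.8953e-04   -0.001979
  eq         0.004641        17.1
  solve Keq expr → x = -9.8953e-04; check Q = 6.3000e+04

Q₀ = 11.83; Q < K (proceeds forward)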